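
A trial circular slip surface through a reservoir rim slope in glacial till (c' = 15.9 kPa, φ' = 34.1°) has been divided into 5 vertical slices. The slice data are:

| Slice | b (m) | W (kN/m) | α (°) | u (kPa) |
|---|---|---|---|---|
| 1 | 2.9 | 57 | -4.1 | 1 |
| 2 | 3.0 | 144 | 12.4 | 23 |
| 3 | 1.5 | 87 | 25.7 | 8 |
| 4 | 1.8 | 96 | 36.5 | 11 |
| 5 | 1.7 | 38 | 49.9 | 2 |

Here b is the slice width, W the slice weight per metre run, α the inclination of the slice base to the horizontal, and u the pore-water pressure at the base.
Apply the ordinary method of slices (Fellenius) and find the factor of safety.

Ordinary method of slices: FS = Σ[c'·Δl_i + (W_i cosα_i − u_i·Δl_i)·tanφ'] / Σ W_i sinα_i, with Δl_i = b_i / cosα_i.
Slice 1: Δl = 2.9/cos(-4.1°) = 2.907 m; N'_1 = 57·cos(-4.1°) − 1·2.907 = 53.9; c'Δl = 46.23; W sinα = -4.1
Slice 2: Δl = 3.0/cos12.4° = 3.072 m; N'_2 = 144·cos12.4° − 23·3.072 = 70.0; c'Δl = 48.84; W sinα = 30.9
Slice 3: Δl = 1.5/cos25.7° = 1.665 m; N'_3 = 87·cos25.7° − 8·1.665 = 65.1; c'Δl = 26.47; W sinα = 37.7
Slice 4: Δl = 1.8/cos36.5° = 2.239 m; N'_4 = 96·cos36.5° − 11·2.239 = 52.5; c'Δl = 35.60; W sinα = 57.1
Slice 5: Δl = 1.7/cos49.9° = 2.639 m; N'_5 = 38·cos49.9° − 2·2.639 = 19.2; c'Δl = 41.96; W sinα = 29.1
Σc'Δl = 199.1 kN/m; ΣN' = 260.8 kN/m; ΣW sinα = 150.7 kN/m
Resisting = 199.1 + 260.8·tan34.1° = 199.1 + 176.5 = 375.6 kN/m
FS = 375.6 / 150.7 = 2.492

FS = 2.49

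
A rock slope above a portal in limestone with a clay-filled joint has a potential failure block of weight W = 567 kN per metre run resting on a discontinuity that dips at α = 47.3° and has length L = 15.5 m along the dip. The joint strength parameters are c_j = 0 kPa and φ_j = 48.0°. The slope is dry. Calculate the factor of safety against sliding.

FS = 1.02

Resolving the block weight along and normal to the plane and applying the Mohr–Coulomb strength on the joint:
N' = W cosα = 567·cos47.3° = 384.5 kN/m
Driving force T = W sinα = 567·sin47.3° = 416.7 kN/m
Resisting force R = c_j·L + N'·tanφ_j = 0·15.5 + 384.5·tan48.0° = 0.0 + 427.0 = 427.0 kN/m
FS = R / T = 427.0 / 416.7 = 1.025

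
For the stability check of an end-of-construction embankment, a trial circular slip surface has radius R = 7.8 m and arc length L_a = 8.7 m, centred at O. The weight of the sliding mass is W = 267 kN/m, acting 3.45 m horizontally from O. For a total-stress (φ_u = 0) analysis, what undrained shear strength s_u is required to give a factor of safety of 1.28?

FS = s_u·L_a·R / (W·d), so s_u = FS·W·d / (L_a·R).
s_u = 1.28·267·3.45 / (8.70·7.8) = 1179.1 / 67.86 = 17.38 kPa

s_u = 17.4 kPa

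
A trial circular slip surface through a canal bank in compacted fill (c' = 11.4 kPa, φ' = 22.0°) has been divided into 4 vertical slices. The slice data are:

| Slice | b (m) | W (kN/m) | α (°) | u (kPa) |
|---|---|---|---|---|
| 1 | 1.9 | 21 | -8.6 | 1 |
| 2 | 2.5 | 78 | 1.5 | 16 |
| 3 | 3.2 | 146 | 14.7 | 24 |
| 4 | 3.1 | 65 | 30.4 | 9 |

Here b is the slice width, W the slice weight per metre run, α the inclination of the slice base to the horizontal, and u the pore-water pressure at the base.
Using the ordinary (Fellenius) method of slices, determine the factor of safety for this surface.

Ordinary method of slices: FS = Σ[c'·Δl_i + (W_i cosα_i − u_i·Δl_i)·tanφ'] / Σ W_i sinα_i, with Δl_i = b_i / cosα_i.
Slice 1: Δl = 1.9/cos(-8.6°) = 1.922 m; N'_1 = 21·cos(-8.6°) − 1·1.922 = 18.8; c'Δl = 21.91; W sinα = -3.1
Slice 2: Δl = 2.5/cos1.5° = 2.501 m; N'_2 = 78·cos1.5° − 16·2.501 = 38.0; c'Δl = 28.51; W sinα = 2.0
Slice 3: Δl = 3.2/cos14.7° = 3.308 m; N'_3 = 146·cos14.7° − 24·3.308 = 61.8; c'Δl = 37.71; W sinα = 37.0
Slice 4: Δl = 3.1/cos30.4° = 3.594 m; N'_4 = 65·cos30.4° − 9·3.594 = 23.7; c'Δl = 40.97; W sinα = 32.9
Σc'Δl = 129.1 kN/m; ΣN' = 142.3 kN/m; ΣW sinα = 68.8 kN/m
Resisting = 129.1 + 142.3·tan22.0° = 129.1 + 57.5 = 186.6 kN/m
FS = 186.6 / 68.8 = 2.711

FS = 2.71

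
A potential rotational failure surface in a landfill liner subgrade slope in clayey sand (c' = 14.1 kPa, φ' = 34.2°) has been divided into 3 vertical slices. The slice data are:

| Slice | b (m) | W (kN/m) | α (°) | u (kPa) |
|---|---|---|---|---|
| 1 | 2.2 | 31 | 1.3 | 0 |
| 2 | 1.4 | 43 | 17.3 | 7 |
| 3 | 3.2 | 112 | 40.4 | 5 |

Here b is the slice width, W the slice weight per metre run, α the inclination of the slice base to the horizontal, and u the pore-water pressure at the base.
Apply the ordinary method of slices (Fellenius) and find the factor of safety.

FS = 2.28

Ordinary method of slices: FS = Σ[c'·Δl_i + (W_i cosα_i − u_i·Δl_i)·tanφ'] / Σ W_i sinα_i, with Δl_i = b_i / cosα_i.
Slice 1: Δl = 2.2/cos1.3° = 2.201 m; N'_1 = 31·cos1.3° − 0·2.201 = 31.0; c'Δl = 31.03; W sinα = 0.7
Slice 2: Δl = 1.4/cos17.3° = 1.466 m; N'_2 = 43·cos17.3° − 7·1.466 = 30.8; c'Δl = 20.68; W sinα = 12.8
Slice 3: Δl = 3.2/cos40.4° = 4.202 m; N'_3 = 112·cos40.4° − 5·4.202 = 64.3; c'Δl = 59.25; W sinα = 72.6
Σc'Δl = 111.0 kN/m; ΣN' = 126.1 kN/m; ΣW sinα = 86.1 kN/m
Resisting = 111.0 + 126.1·tan34.2° = 111.0 + 85.7 = 196.6 kN/m
FS = 196.6 / 86.1 = 2.284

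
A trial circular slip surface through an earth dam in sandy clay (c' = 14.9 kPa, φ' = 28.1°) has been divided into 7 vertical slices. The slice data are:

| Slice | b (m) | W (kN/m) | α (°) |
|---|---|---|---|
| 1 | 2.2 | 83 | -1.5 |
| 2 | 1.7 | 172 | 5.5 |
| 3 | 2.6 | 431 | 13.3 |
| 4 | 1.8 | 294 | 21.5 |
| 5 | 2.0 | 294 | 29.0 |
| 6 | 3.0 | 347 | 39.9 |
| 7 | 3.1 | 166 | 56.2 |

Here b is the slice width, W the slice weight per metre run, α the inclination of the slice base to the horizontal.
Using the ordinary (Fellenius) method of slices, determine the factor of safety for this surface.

FS = 1.57

Ordinary method of slices: FS = Σ[c'·Δl_i + (W_i cosα_i)·tanφ'] / Σ W_i sinα_i, with Δl_i = b_i / cosα_i.
Slice 1: Δl = 2.2/cos(-1.5°) = 2.201 m; N'_1 = 83·cos(-1.5°) = 83.0; c'Δl = 32.79; W sinα = -2.2
Slice 2: Δl = 1.7/cos5.5° = 1.708 m; N'_2 = 172·cos5.5° = 171.2; c'Δl = 25.45; W sinα = 16.5
Slice 3: Δl = 2.6/cos13.3° = 2.672 m; N'_3 = 431·cos13.3° = 419.4; c'Δl = 39.81; W sinα = 99.2
Slice 4: Δl = 1.8/cos21.5° = 1.935 m; N'_4 = 294·cos21.5° = 273.5; c'Δl = 28.83; W sinα = 107.8
Slice 5: Δl = 2.0/cos29.0° = 2.287 m; N'_5 = 294·cos29.0° = 257.1; c'Δl = 34.07; W sinα = 142.5
Slice 6: Δl = 3.0/cos39.9° = 3.911 m; N'_6 = 347·cos39.9° = 266.2; c'Δl = 58.27; W sinα = 222.6
Slice 7: Δl = 3.1/cos56.2° = 5.573 m; N'_7 = 166·cos56.2° = 92.3; c'Δl = 83.03; W sinα = 137.9
Σc'Δl = 302.2 kN/m; ΣN' = 1562.9 kN/m; ΣW sinα = 724.3 kN/m
Resisting = 302.2 + 1562.9·tan28.1° = 302.2 + 834.5 = 1136.7 kN/m
FS = 1136.7 / 724.3 = 1.569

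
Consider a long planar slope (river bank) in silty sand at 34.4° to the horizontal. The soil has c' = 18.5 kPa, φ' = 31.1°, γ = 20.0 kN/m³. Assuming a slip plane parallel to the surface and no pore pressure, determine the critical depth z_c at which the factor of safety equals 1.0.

z_c = 16.68 m

Setting FS = 1.00 in FS = [c' + γz cos²β tanφ'] / [γz sinβ cosβ] and solving for z:
z = c' / [γ cosβ (FS·sinβ − cosβ·tanφ')]
  = 18.5 / [20.0·cos34.4°·(1.00·sin34.4° − cos34.4°·tan31.1°)]
  = 18.5 / [20.0·0.8251·(1.00·0.5650 − 0.8251·0.6032)]
  = 18.5 / 1.1094 = 16.676 m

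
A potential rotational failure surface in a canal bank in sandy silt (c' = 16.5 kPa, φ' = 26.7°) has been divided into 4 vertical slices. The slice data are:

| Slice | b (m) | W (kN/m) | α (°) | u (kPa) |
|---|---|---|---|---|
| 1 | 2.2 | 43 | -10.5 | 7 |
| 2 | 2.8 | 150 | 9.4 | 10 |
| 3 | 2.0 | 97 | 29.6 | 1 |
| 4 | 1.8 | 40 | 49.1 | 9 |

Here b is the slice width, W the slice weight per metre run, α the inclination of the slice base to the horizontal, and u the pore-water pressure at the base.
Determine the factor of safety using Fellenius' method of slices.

Ordinary method of slices: FS = Σ[c'·Δl_i + (W_i cosα_i − u_i·Δl_i)·tanφ'] / Σ W_i sinα_i, with Δl_i = b_i / cosα_i.
Slice 1: Δl = 2.2/cos(-10.5°) = 2.237 m; N'_1 = 43·cos(-10.5°) − 7·2.237 = 26.6; c'Δl = 36.92; W sinα = -7.8
Slice 2: Δl = 2.8/cos9.4° = 2.838 m; N'_2 = 150·cos9.4° − 10·2.838 = 119.6; c'Δl = 46.83; W sinα = 24.5
Slice 3: Δl = 2.0/cos29.6° = 2.300 m; N'_3 = 97·cos29.6° − 1·2.300 = 82.0; c'Δl = 37.95; W sinα = 47.9
Slice 4: Δl = 1.8/cos49.1° = 2.749 m; N'_4 = 40·cos49.1° − 9·2.749 = 1.4; c'Δl = 45.36; W sinα = 30.2
Σc'Δl = 167.1 kN/m; ΣN' = 229.7 kN/m; ΣW sinα = 94.8 kN/m
Resisting = 167.1 + 229.7·tan26.7° = 167.1 + 115.5 = 282.6 kN/m
FS = 282.6 / 94.8 = 2.981

FS = 2.98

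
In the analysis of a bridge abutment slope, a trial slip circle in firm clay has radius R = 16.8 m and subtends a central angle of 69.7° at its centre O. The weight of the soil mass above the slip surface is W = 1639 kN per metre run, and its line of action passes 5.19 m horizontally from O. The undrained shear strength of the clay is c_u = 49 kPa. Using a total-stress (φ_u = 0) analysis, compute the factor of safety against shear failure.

Taking moments about the centre O, the resisting moment is provided by the undrained shear strength acting along the arc:
Arc length L_a = R·θ = 16.8·(69.7°·π/180) = 16.8·1.2165 = 20.44 m
M_R = c_u·L_a·R = 49·20.44·16.8 = 16823.8 kN·m/m
M_D = W·d = 1639·5.19 = 8506.4 kN·m/m
FS = M_R / M_D = 16823.8 / 8506.4 = 1.978

FS = 1.98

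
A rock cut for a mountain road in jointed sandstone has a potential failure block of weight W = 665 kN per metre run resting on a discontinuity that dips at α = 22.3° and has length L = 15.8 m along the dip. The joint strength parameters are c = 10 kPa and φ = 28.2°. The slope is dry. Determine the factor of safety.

Resolving the block weight along and normal to the plane and applying the Mohr–Coulomb strength on the joint:
N' = W cosα = 665·cos22.3° = 615.3 kN/m
Driving force T = W sinα = 665·sin22.3° = 252.3 kN/m
Resisting force R = c·L + N'·tanφ = 10·15.8 + 615.3·tan28.2° = 158.0 + 329.9 = 487.9 kN/m
FS = R / T = 487.9 / 252.3 = 1.934

FS = 1.93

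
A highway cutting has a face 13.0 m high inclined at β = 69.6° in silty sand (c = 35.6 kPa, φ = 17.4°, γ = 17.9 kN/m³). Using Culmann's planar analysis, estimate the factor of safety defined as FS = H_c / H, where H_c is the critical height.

FS = 1.41

H_c = (4c/γ) · sinβ cosφ / [1 − cos(β − φ)]
    = (4·35.6/17.9) · sin69.6°·cos17.4° / [1 − cos52.2°]
    = 7.955 · 0.8944 / 0.3871 = 18.38 m
FS = H_c / H = 18.38 / 13.0 = 1.414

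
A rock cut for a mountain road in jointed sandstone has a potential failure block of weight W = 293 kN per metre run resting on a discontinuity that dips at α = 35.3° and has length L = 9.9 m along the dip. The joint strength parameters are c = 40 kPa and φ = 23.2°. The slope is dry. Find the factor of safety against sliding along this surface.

Resolving the block weight along and normal to the plane and applying the Mohr–Coulomb strength on the joint:
N' = W cosα = 293·cos35.3° = 239.1 kN/m
Driving force T = W sinα = 293·sin35.3° = 169.3 kN/m
Resisting force R = c·L + N'·tanφ = 40·9.9 + 239.1·tan23.2° = 396.0 + 102.5 = 498.5 kN/m
FS = R / T = 498.5 / 169.3 = 2.944

FS = 2.94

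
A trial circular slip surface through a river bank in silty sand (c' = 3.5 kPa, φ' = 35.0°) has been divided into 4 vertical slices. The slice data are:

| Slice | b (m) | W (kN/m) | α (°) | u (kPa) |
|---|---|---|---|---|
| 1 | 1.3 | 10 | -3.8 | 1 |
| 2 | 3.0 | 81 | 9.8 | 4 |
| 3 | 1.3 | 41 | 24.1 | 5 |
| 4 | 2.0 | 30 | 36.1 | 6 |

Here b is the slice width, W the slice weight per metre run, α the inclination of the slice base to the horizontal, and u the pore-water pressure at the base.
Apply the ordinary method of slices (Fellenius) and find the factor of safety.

Ordinary method of slices: FS = Σ[c'·Δl_i + (W_i cosα_i − u_i·Δl_i)·tanφ'] / Σ W_i sinα_i, with Δl_i = b_i / cosα_i.
Slice 1: Δl = 1.3/cos(-3.8°) = 1.303 m; N'_1 = 10·cos(-3.8°) − 1·1.303 = 8.7; c'Δl = 4.56; W sinα = -0.7
Slice 2: Δl = 3.0/cos9.8° = 3.044 m; N'_2 = 81·cos9.8° − 4·3.044 = 67.6; c'Δl = 10.66; W sinα = 13.8
Slice 3: Δl = 1.3/cos24.1° = 1.424 m; N'_3 = 41·cos24.1° − 5·1.424 = 30.3; c'Δl = 4.98; W sinα = 16.7
Slice 4: Δl = 2.0/cos36.1° = 2.475 m; N'_4 = 30·cos36.1° − 6·2.475 = 9.4; c'Δl = 8.66; W sinα = 17.7
Σc'Δl = 28.9 kN/m; ΣN' = 116.0 kN/m; ΣW sinα = 47.5 kN/m
Resisting = 28.9 + 116.0·tan35.0° = 28.9 + 81.2 = 110.1 kN/m
FS = 110.1 / 47.5 = 2.316

FS = 2.32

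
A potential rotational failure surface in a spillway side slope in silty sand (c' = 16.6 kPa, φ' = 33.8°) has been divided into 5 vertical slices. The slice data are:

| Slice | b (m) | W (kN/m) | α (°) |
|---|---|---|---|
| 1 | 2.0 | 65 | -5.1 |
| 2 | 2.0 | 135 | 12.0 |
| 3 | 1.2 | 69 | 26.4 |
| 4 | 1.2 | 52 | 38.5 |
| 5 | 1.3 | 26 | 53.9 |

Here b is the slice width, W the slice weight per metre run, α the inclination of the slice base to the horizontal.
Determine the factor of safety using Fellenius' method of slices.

Ordinary method of slices: FS = Σ[c'·Δl_i + (W_i cosα_i)·tanφ'] / Σ W_i sinα_i, with Δl_i = b_i / cosα_i.
Slice 1: Δl = 2.0/cos(-5.1°) = 2.008 m; N'_1 = 65·cos(-5.1°) = 64.7; c'Δl = 33.33; W sinα = -5.8
Slice 2: Δl = 2.0/cos12.0° = 2.045 m; N'_2 = 135·cos12.0° = 132.0; c'Δl = 33.94; W sinα = 28.1
Slice 3: Δl = 1.2/cos26.4° = 1.340 m; N'_3 = 69·cos26.4° = 61.8; c'Δl = 22.24; W sinα = 30.7
Slice 4: Δl = 1.2/cos38.5° = 1.533 m; N'_4 = 52·cos38.5° = 40.7; c'Δl = 25.45; W sinα = 32.4
Slice 5: Δl = 1.3/cos53.9° = 2.206 m; N'_5 = 26·cos53.9° = 15.3; c'Δl = 36.63; W sinα = 21.0
Σc'Δl = 151.6 kN/m; ΣN' = 314.6 kN/m; ΣW sinα = 106.3 kN/m
Resisting = 151.6 + 314.6·tan33.8° = 151.6 + 210.6 = 362.2 kN/m
FS = 362.2 / 106.3 = 3.406

FS = 3.41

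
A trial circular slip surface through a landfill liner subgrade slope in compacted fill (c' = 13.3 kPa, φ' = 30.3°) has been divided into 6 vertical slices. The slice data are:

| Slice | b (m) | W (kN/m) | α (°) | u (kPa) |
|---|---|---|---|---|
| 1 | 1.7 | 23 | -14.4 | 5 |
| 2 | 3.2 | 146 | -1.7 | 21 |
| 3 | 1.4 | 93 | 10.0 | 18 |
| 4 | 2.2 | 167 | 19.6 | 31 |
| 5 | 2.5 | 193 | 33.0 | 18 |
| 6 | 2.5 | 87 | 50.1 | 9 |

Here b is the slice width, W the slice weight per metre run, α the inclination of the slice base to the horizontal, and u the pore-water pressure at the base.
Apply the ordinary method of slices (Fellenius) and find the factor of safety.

Ordinary method of slices: FS = Σ[c'·Δl_i + (W_i cosα_i − u_i·Δl_i)·tanφ'] / Σ W_i sinα_i, with Δl_i = b_i / cosα_i.
Slice 1: Δl = 1.7/cos(-14.4°) = 1.755 m; N'_1 = 23·cos(-14.4°) − 5·1.755 = 13.5; c'Δl = 23.34; W sinα = -5.7
Slice 2: Δl = 3.2/cos(-1.7°) = 3.201 m; N'_2 = 146·cos(-1.7°) − 21·3.201 = 78.7; c'Δl = 42.58; W sinα = -4.3
Slice 3: Δl = 1.4/cos10.0° = 1.422 m; N'_3 = 93·cos10.0° − 18·1.422 = 66.0; c'Δl = 18.91; W sinα = 16.1
Slice 4: Δl = 2.2/cos19.6° = 2.335 m; N'_4 = 167·cos19.6° − 31·2.335 = 84.9; c'Δl = 31.06; W sinα = 56.0
Slice 5: Δl = 2.5/cos33.0° = 2.981 m; N'_5 = 193·cos33.0° − 18·2.981 = 108.2; c'Δl = 39.65; W sinα = 105.1
Slice 6: Δl = 2.5/cos50.1° = 3.897 m; N'_6 = 87·cos50.1° − 9·3.897 = 20.7; c'Δl = 51.84; W sinα = 66.7
Σc'Δl = 207.4 kN/m; ΣN' = 372.1 kN/m; ΣW sinα = 234.0 kN/m
Resisting = 207.4 + 372.1·tan30.3° = 207.4 + 217.4 = 424.8 kN/m
FS = 424.8 / 234.0 = 1.816

FS = 1.82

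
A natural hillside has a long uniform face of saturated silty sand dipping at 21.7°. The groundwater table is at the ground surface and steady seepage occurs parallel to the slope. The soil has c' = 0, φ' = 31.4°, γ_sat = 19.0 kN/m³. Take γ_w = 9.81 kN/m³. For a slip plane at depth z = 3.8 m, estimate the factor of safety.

With seepage parallel to the slope and the water table at the surface, the effective normal stress on the slip plane uses the buoyant unit weight γ' = γ_sat − γ_w while the driving shear stress uses γ_sat:
FS = [c' + γ' z cos²β tanφ'] / [γ_sat z sinβ cosβ]
(For c' = 0 this reduces to FS = (γ'/γ_sat)·tanφ'/tanβ.)
γ' = 19.0 − 9.81 = 9.19 kN/m³
Numerator = 0.0 + 9.19·3.8·cos²21.7°·tan31.4° = 0.0 + 9.19·3.8·0.8633·0.6104 = 18.402 kPa
Denominator = 19.0·3.8·sin21.7°·cos21.7° = 19.0·3.8·0.3697·0.9291 = 24.804 kPa
FS = 18.402 / 24.804 = 0.742

FS = 0.74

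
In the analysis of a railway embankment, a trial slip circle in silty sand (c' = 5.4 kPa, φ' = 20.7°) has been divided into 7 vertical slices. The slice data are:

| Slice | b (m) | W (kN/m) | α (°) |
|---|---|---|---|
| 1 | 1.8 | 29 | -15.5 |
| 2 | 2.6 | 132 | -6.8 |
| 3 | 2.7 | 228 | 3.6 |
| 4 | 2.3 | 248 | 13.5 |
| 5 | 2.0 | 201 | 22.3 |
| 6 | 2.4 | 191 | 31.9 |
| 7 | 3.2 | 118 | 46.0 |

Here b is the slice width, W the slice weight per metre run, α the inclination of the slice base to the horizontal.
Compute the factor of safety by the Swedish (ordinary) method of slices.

FS = 1.62

Ordinary method of slices: FS = Σ[c'·Δl_i + (W_i cosα_i)·tanφ'] / Σ W_i sinα_i, with Δl_i = b_i / cosα_i.
Slice 1: Δl = 1.8/cos(-15.5°) = 1.868 m; N'_1 = 29·cos(-15.5°) = 27.9; c'Δl = 10.09; W sinα = -7.7
Slice 2: Δl = 2.6/cos(-6.8°) = 2.618 m; N'_2 = 132·cos(-6.8°) = 131.1; c'Δl = 14.14; W sinα = -15.6
Slice 3: Δl = 2.7/cos3.6° = 2.705 m; N'_3 = 228·cos3.6° = 227.6; c'Δl = 14.61; W sinα = 14.3
Slice 4: Δl = 2.3/cos13.5° = 2.365 m; N'_4 = 248·cos13.5° = 241.1; c'Δl = 12.77; W sinα = 57.9
Slice 5: Δl = 2.0/cos22.3° = 2.162 m; N'_5 = 201·cos22.3° = 186.0; c'Δl = 11.67; W sinα = 76.3
Slice 6: Δl = 2.4/cos31.9° = 2.827 m; N'_6 = 191·cos31.9° = 162.2; c'Δl = 15.27; W sinα = 100.9
Slice 7: Δl = 3.2/cos46.0° = 4.607 m; N'_7 = 118·cos46.0° = 82.0; c'Δl = 24.88; W sinα = 84.9
Σc'Δl = 103.4 kN/m; ΣN' = 1057.8 kN/m; ΣW sinα = 310.9 kN/m
Resisting = 103.4 + 1057.8·tan20.7° = 103.4 + 399.7 = 503.1 kN/m
FS = 503.1 / 310.9 = 1.618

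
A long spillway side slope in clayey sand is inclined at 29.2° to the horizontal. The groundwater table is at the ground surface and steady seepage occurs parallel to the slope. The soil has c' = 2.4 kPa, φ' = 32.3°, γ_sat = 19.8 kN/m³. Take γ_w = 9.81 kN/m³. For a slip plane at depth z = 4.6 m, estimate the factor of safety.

FS = 0.63

With seepage parallel to the slope and the water table at the surface, the effective normal stress on the slip plane uses the buoyant unit weight γ' = γ_sat − γ_w while the driving shear stress uses γ_sat:
FS = [c' + γ' z cos²β tanφ'] / [γ_sat z sinβ cosβ]
γ' = 19.8 − 9.81 = 9.99 kN/m³
Numerator = 2.4 + 9.99·4.6·cos²29.2°·tan32.3° = 2.4 + 9.99·4.6·0.7620·0.6322 = 24.537 kPa
Denominator = 19.8·4.6·sin29.2°·cos29.2° = 19.8·4.6·0.4879·0.8729 = 38.788 kPa
FS = 24.537 / 38.788 = 0.633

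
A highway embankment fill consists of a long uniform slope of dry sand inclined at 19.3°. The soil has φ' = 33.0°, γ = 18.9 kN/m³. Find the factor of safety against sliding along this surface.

FS = 1.85

For a dry cohesionless infinite slope the factor of safety is FS = tanφ' / tanβ.
FS = tan33.0° / tan19.3° = 0.6494 / 0.3502 = 1.854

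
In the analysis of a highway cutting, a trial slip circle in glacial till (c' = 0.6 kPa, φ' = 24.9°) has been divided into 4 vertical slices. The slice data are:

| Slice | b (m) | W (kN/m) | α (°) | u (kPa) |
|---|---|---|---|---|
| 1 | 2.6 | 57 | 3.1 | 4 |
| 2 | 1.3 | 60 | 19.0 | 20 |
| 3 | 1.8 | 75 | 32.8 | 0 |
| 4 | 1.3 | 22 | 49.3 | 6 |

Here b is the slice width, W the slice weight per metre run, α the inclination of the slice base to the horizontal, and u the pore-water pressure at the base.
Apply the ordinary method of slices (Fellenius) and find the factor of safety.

FS = 0.88

Ordinary method of slices: FS = Σ[c'·Δl_i + (W_i cosα_i − u_i·Δl_i)·tanφ'] / Σ W_i sinα_i, with Δl_i = b_i / cosα_i.
Slice 1: Δl = 2.6/cos3.1° = 2.604 m; N'_1 = 57·cos3.1° − 4·2.604 = 46.5; c'Δl = 1.56; W sinα = 3.1
Slice 2: Δl = 1.3/cos19.0° = 1.375 m; N'_2 = 60·cos19.0° − 20·1.375 = 29.2; c'Δl = 0.82; W sinα = 19.5
Slice 3: Δl = 1.8/cos32.8° = 2.141 m; N'_3 = 75·cos32.8° − 0·2.141 = 63.0; c'Δl = 1.28; W sinα = 40.6
Slice 4: Δl = 1.3/cos49.3° = 1.994 m; N'_4 = 22·cos49.3° − 6·1.994 = 2.4; c'Δl = 1.20; W sinα = 16.7
Σc'Δl = 4.9 kN/m; ΣN' = 141.2 kN/m; ΣW sinα = 79.9 kN/m
Resisting = 4.9 + 141.2·tan24.9° = 4.9 + 65.5 = 70.4 kN/m
FS = 70.4 / 79.9 = 0.881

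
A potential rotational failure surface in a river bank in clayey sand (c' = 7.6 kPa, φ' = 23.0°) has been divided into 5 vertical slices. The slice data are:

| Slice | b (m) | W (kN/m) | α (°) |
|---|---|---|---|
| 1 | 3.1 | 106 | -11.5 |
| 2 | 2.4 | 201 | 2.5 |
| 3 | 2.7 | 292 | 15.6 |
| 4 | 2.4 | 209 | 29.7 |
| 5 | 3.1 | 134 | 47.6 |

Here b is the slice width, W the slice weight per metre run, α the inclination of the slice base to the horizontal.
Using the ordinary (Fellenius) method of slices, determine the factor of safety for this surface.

FS = 1.80

Ordinary method of slices: FS = Σ[c'·Δl_i + (W_i cosα_i)·tanφ'] / Σ W_i sinα_i, with Δl_i = b_i / cosα_i.
Slice 1: Δl = 3.1/cos(-11.5°) = 3.164 m; N'_1 = 106·cos(-11.5°) = 103.9; c'Δl = 24.04; W sinα = -21.1
Slice 2: Δl = 2.4/cos2.5° = 2.402 m; N'_2 = 201·cos2.5° = 200.8; c'Δl = 18.26; W sinα = 8.8
Slice 3: Δl = 2.7/cos15.6° = 2.803 m; N'_3 = 292·cos15.6° = 281.2; c'Δl = 21.30; W sinα = 78.5
Slice 4: Δl = 2.4/cos29.7° = 2.763 m; N'_4 = 209·cos29.7° = 181.5; c'Δl = 21.00; W sinα = 103.6
Slice 5: Δl = 3.1/cos47.6° = 4.597 m; N'_5 = 134·cos47.6° = 90.4; c'Δl = 34.94; W sinα = 99.0
Σc'Δl = 119.5 kN/m; ΣN' = 857.8 kN/m; ΣW sinα = 268.7 kN/m
Resisting = 119.5 + 857.8·tan23.0° = 119.5 + 364.1 = 483.7 kN/m
FS = 483.7 / 268.7 = 1.800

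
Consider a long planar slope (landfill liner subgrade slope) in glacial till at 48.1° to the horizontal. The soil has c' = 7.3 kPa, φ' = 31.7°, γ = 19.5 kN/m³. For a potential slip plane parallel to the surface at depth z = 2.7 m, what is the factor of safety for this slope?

FS = 0.83

For an infinite slope with a slip plane parallel to the surface (no pore pressure): FS = [c' + γz cos²β tanφ'] / [γz sinβ cosβ].
γz = 19.5·2.7 = 52.65 kN/m²
Numerator = 7.3 + 52.65·cos²48.1°·tan31.7° = 7.3 + 52.65·0.4460·0.6176 = 21.803 kPa
Denominator = 52.65·sin48.1°·cos48.1° = 52.65·0.7443·0.6678 = 26.171 kPa
FS = 21.803 / 26.171 = 0.833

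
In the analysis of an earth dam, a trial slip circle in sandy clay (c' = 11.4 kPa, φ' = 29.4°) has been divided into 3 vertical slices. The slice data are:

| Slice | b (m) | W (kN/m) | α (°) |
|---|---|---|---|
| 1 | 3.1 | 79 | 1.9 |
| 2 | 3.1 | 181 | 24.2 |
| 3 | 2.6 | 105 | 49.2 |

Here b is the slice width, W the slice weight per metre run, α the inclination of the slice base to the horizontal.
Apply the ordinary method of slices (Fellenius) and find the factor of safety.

FS = 1.89

Ordinary method of slices: FS = Σ[c'·Δl_i + (W_i cosα_i)·tanφ'] / Σ W_i sinα_i, with Δl_i = b_i / cosα_i.
Slice 1: Δl = 3.1/cos1.9° = 3.102 m; N'_1 = 79·cos1.9° = 79.0; c'Δl = 35.36; W sinα = 2.6
Slice 2: Δl = 3.1/cos24.2° = 3.399 m; N'_2 = 181·cos24.2° = 165.1; c'Δl = 38.74; W sinα = 74.2
Slice 3: Δl = 2.6/cos49.2° = 3.979 m; N'_3 = 105·cos49.2° = 68.6; c'Δl = 45.36; W sinα = 79.5
Σc'Δl = 119.5 kN/m; ΣN' = 312.7 kN/m; ΣW sinα = 156.3 kN/m
Resisting = 119.5 + 312.7·tan29.4° = 119.5 + 176.2 = 295.6 kN/m
FS = 295.6 / 156.3 = 1.891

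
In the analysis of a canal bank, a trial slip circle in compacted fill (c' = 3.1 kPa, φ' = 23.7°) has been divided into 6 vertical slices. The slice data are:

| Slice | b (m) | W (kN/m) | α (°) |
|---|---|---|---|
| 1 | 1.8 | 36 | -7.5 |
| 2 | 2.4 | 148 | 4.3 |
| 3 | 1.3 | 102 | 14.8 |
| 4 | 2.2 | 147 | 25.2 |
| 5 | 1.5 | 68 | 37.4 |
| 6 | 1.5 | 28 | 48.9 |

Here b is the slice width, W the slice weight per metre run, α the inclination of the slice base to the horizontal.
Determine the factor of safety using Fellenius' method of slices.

Ordinary method of slices: FS = Σ[c'·Δl_i + (W_i cosα_i)·tanφ'] / Σ W_i sinα_i, with Δl_i = b_i / cosα_i.
Slice 1: Δl = 1.8/cos(-7.5°) = 1.816 m; N'_1 = 36·cos(-7.5°) = 35.7; c'Δl = 5.63; W sinα = -4.7
Slice 2: Δl = 2.4/cos4.3° = 2.407 m; N'_2 = 148·cos4.3° = 147.6; c'Δl = 7.46; W sinα = 11.1
Slice 3: Δl = 1.3/cos14.8° = 1.345 m; N'_3 = 102·cos14.8° = 98.6; c'Δl = 4.17; W sinα = 26.1
Slice 4: Δl = 2.2/cos25.2° = 2.431 m; N'_4 = 147·cos25.2° = 133.0; c'Δl = 7.54; W sinα = 62.6
Slice 5: Δl = 1.5/cos37.4° = 1.888 m; N'_5 = 68·cos37.4° = 54.0; c'Δl = 5.85; W sinα = 41.3
Slice 6: Δl = 1.5/cos48.9° = 2.282 m; N'_6 = 28·cos48.9° = 18.4; c'Δl = 7.07; W sinα = 21.1
Σc'Δl = 37.7 kN/m; ΣN' = 487.3 kN/m; ΣW sinα = 157.4 kN/m
Resisting = 37.7 + 487.3·tan23.7° = 37.7 + 213.9 = 251.6 kN/m
FS = 251.6 / 157.4 = 1.598

FS = 1.60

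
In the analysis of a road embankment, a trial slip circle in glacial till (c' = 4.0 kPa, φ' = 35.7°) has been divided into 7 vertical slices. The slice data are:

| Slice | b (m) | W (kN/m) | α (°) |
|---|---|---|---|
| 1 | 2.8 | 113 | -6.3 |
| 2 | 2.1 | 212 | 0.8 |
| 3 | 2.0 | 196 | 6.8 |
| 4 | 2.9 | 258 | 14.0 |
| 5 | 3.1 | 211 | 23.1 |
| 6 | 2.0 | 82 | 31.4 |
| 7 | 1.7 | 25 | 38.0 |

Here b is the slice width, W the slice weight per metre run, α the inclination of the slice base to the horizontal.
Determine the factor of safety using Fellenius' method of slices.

FS = 3.81

Ordinary method of slices: FS = Σ[c'·Δl_i + (W_i cosα_i)·tanφ'] / Σ W_i sinα_i, with Δl_i = b_i / cosα_i.
Slice 1: Δl = 2.8/cos(-6.3°) = 2.817 m; N'_1 = 113·cos(-6.3°) = 112.3; c'Δl = 11.27; W sinα = -12.4
Slice 2: Δl = 2.1/cos0.8° = 2.100 m; N'_2 = 212·cos0.8° = 212.0; c'Δl = 8.40; W sinα = 3.0
Slice 3: Δl = 2.0/cos6.8° = 2.014 m; N'_3 = 196·cos6.8° = 194.6; c'Δl = 8.06; W sinα = 23.2
Slice 4: Δl = 2.9/cos14.0° = 2.989 m; N'_4 = 258·cos14.0° = 250.3; c'Δl = 11.96; W sinα = 62.4
Slice 5: Δl = 3.1/cos23.1° = 3.370 m; N'_5 = 211·cos23.1° = 194.1; c'Δl = 13.48; W sinα = 82.8
Slice 6: Δl = 2.0/cos31.4° = 2.343 m; N'_6 = 82·cos31.4° = 70.0; c'Δl = 9.37; W sinα = 42.7
Slice 7: Δl = 1.7/cos38.0° = 2.157 m; N'_7 = 25·cos38.0° = 19.7; c'Δl = 8.63; W sinα = 15.4
Σc'Δl = 71.2 kN/m; ΣN' = 1053.0 kN/m; ΣW sinα = 217.1 kN/m
Resisting = 71.2 + 1053.0·tan35.7° = 71.2 + 756.7 = 827.8 kN/m
FS = 827.8 / 217.1 = 3.814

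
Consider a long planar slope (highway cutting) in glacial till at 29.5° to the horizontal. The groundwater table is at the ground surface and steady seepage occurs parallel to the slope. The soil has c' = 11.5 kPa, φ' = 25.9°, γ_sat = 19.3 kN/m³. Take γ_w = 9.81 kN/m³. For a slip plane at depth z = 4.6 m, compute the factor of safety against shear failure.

With seepage parallel to the slope and the water table at the surface, the effective normal stress on the slip plane uses the buoyant unit weight γ' = γ_sat − γ_w while the driving shear stress uses γ_sat:
FS = [c' + γ' z cos²β tanφ'] / [γ_sat z sinβ cosβ]
γ' = 19.3 − 9.81 = 9.49 kN/m³
Numerator = 11.5 + 9.49·4.6·cos²29.5°·tan25.9° = 11.5 + 9.49·4.6·0.7575·0.4856 = 27.557 kPa
Denominator = 19.3·4.6·sin29.5°·cos29.5° = 19.3·4.6·0.4924·0.8704 = 38.050 kPa
FS = 27.557 / 38.050 = 0.724

FS = 0.72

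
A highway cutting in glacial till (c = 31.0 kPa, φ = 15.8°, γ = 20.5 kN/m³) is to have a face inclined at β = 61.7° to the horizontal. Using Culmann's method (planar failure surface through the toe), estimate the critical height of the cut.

Culmann's analysis gives the critical failure plane at α_cr = (β + φ)/2 = (61.7 + 15.8)/2 = 38.8°, and the critical height
H_c = (4c/γ) · sinβ cosφ / [1 − cos(β − φ)]
    = (4·31.0/20.5) · sin61.7°·cos15.8° / [1 − cos(45.9°)]
    = 6.049 · 0.8805·0.9622 / [1 − 0.6959]
    = 6.049 · 0.8472 / 0.3041
    = 16.85 m

H_c = 16.85 m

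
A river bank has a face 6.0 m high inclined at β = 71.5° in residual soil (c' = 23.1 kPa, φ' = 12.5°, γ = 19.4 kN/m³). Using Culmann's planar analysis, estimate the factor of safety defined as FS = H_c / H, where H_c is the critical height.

FS = 1.52

H_c = (4c'/γ) · sinβ cosφ' / [1 − cos(β − φ')]
    = (4·23.1/19.4) · sin71.5°·cos12.5° / [1 − cos59.0°]
    = 4.763 · 0.9258 / 0.4850 = 9.09 m
FS = H_c / H = 9.09 / 6.0 = 1.515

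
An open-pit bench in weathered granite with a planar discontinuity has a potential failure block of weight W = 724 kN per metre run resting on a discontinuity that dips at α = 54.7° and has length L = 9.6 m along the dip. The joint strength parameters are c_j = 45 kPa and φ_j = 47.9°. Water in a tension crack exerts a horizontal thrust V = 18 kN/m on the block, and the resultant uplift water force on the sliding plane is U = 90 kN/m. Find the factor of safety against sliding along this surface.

Resolving the block weight along and normal to the plane and applying the Mohr–Coulomb strength on the joint:
N' = W cosα − U − V sinα = 724·cos54.7° − 90 − 18·sin54.7° = 313.7 kN/m
Driving force T = W sinα + V cosα = 724·sin54.7° + 18·cos54.7° = 601.3 kN/m
Resisting force R = c_j·L + N'·tanφ_j = 45·9.6 + 313.7·tan47.9° = 432.0 + 347.2 = 779.2 kN/m
FS = R / T = 779.2 / 601.3 = 1.296

FS = 1.30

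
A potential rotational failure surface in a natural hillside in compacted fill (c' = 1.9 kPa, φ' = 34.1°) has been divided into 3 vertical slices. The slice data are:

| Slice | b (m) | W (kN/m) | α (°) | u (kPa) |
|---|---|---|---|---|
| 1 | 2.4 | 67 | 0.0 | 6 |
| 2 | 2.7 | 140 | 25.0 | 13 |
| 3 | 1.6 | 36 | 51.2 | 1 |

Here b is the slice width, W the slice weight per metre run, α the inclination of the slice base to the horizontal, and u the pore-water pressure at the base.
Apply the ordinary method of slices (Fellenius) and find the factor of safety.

FS = 1.42

Ordinary method of slices: FS = Σ[c'·Δl_i + (W_i cosα_i − u_i·Δl_i)·tanφ'] / Σ W_i sinα_i, with Δl_i = b_i / cosα_i.
Slice 1: Δl = 2.4/cos0.0° = 2.400 m; N'_1 = 67·cos0.0° − 6·2.400 = 52.6; c'Δl = 4.56; W sinα = 0.0
Slice 2: Δl = 2.7/cos25.0° = 2.979 m; N'_2 = 140·cos25.0° − 13·2.979 = 88.2; c'Δl = 5.66; W sinα = 59.2
Slice 3: Δl = 1.6/cos51.2° = 2.553 m; N'_3 = 36·cos51.2° − 1·2.553 = 20.0; c'Δl = 4.85; W sinα = 28.1
Σc'Δl = 15.1 kN/m; ΣN' = 160.8 kN/m; ΣW sinα = 87.2 kN/m
Resisting = 15.1 + 160.8·tan34.1° = 15.1 + 108.8 = 123.9 kN/m
FS = 123.9 / 87.2 = 1.421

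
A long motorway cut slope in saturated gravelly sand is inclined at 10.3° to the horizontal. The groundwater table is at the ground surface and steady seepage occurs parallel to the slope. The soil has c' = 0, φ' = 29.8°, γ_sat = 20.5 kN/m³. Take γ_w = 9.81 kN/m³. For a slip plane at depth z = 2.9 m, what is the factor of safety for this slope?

FS = 1.64

With seepage parallel to the slope and the water table at the surface, the effective normal stress on the slip plane uses the buoyant unit weight γ' = γ_sat − γ_w while the driving shear stress uses γ_sat:
FS = [c' + γ' z cos²β tanφ'] / [γ_sat z sinβ cosβ]
(For c' = 0 this reduces to FS = (γ'/γ_sat)·tanφ'/tanβ.)
γ' = 20.5 − 9.81 = 10.69 kN/m³
Numerator = 0.0 + 10.69·2.9·cos²10.3°·tan29.8° = 0.0 + 10.69·2.9·0.9680·0.5727 = 17.187 kPa
Denominator = 20.5·2.9·sin10.3°·cos10.3° = 20.5·2.9·0.1788·0.9839 = 10.458 kPa
FS = 17.187 / 10.458 = 1.643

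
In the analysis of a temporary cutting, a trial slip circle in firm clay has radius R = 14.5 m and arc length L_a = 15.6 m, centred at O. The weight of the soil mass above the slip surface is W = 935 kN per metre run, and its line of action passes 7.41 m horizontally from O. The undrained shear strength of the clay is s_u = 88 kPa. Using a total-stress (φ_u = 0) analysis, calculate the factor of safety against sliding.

Taking moments about the centre O, the resisting moment is provided by the undrained shear strength acting along the arc:
M_R = s_u·L_a·R = 88·15.60·14.5 = 19905.6 kN·m/m
M_D = W·d = 935·7.41 = 6928.4 kN·m/m
FS = M_R / M_D = 19905.6 / 6928.4 = 2.873

FS = 2.87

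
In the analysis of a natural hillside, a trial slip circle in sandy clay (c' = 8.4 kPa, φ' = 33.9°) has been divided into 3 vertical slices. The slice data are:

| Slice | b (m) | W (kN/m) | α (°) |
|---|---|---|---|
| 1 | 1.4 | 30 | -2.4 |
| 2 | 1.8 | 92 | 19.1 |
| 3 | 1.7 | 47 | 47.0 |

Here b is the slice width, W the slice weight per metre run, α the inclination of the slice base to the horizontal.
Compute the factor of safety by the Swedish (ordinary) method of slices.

Ordinary method of slices: FS = Σ[c'·Δl_i + (W_i cosα_i)·tanφ'] / Σ W_i sinα_i, with Δl_i = b_i / cosα_i.
Slice 1: Δl = 1.4/cos(-2.4°) = 1.401 m; N'_1 = 30·cos(-2.4°) = 30.0; c'Δl = 11.77; W sinα = -1.3
Slice 2: Δl = 1.8/cos19.1° = 1.905 m; N'_2 = 92·cos19.1° = 86.9; c'Δl = 16.00; W sinα = 30.1
Slice 3: Δl = 1.7/cos47.0° = 2.493 m; N'_3 = 47·cos47.0° = 32.1; c'Δl = 20.94; W sinα = 34.4
Σc'Δl = 48.7 kN/m; ΣN' = 149.0 kN/m; ΣW sinα = 63.2 kN/m
Resisting = 48.7 + 149.0·tan33.9° = 48.7 + 100.1 = 148.8 kN/m
FS = 148.8 / 63.2 = 2.354

FS = 2.35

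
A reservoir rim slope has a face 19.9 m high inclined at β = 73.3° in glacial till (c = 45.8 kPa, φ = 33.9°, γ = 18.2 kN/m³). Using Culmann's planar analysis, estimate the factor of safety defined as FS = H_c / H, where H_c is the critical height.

FS = 1.77

H_c = (4c/γ) · sinβ cosφ / [1 − cos(β − φ)]
    = (4·45.8/18.2) · sin73.3°·cos33.9° / [1 − cos39.4°]
    = 10.066 · 0.7950 / 0.2273 = 35.21 m
FS = H_c / H = 35.21 / 19.9 = 1.769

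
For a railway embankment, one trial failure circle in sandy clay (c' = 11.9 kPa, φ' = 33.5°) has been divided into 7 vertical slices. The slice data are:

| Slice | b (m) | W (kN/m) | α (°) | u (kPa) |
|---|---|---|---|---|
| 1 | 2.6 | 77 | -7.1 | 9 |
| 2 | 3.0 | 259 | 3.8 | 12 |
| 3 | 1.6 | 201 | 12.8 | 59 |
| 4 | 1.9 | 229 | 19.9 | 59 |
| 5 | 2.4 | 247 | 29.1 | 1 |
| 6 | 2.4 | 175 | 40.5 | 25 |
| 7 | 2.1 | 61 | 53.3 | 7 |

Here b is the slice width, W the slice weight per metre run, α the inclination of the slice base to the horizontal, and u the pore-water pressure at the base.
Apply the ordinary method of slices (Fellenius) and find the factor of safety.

FS = 1.74

Ordinary method of slices: FS = Σ[c'·Δl_i + (W_i cosα_i − u_i·Δl_i)·tanφ'] / Σ W_i sinα_i, with Δl_i = b_i / cosα_i.
Slice 1: Δl = 2.6/cos(-7.1°) = 2.620 m; N'_1 = 77·cos(-7.1°) − 9·2.620 = 52.8; c'Δl = 31.18; W sinα = -9.5
Slice 2: Δl = 3.0/cos3.8° = 3.007 m; N'_2 = 259·cos3.8° − 12·3.007 = 222.4; c'Δl = 35.78; W sinα = 17.2
Slice 3: Δl = 1.6/cos12.8° = 1.641 m; N'_3 = 201·cos12.8° − 59·1.641 = 99.2; c'Δl = 19.53; W sinα = 44.5
Slice 4: Δl = 1.9/cos19.9° = 2.021 m; N'_4 = 229·cos19.9° − 59·2.021 = 96.1; c'Δl = 24.05; W sinα = 77.9
Slice 5: Δl = 2.4/cos29.1° = 2.747 m; N'_5 = 247·cos29.1° − 1·2.747 = 213.1; c'Δl = 32.69; W sinα = 120.1
Slice 6: Δl = 2.4/cos40.5° = 3.156 m; N'_6 = 175·cos40.5° − 25·3.156 = 54.2; c'Δl = 37.56; W sinα = 113.7
Slice 7: Δl = 2.1/cos53.3° = 3.514 m; N'_7 = 61·cos53.3° − 7·3.514 = 11.9; c'Δl = 41.82; W sinα = 48.9
Σc'Δl = 222.6 kN/m; ΣN' = 749.6 kN/m; ΣW sinα = 412.8 kN/m
Resisting = 222.6 + 749.6·tan33.5° = 222.6 + 496.1 = 718.7 kN/m
FS = 718.7 / 412.8 = 1.741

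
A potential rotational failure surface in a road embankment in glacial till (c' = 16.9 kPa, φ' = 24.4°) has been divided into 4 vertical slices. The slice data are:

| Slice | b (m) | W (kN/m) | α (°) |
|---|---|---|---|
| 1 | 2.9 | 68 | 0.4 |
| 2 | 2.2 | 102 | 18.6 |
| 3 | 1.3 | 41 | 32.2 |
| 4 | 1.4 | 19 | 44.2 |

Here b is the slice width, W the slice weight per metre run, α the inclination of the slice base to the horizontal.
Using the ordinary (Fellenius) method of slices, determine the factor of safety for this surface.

Ordinary method of slices: FS = Σ[c'·Δl_i + (W_i cosα_i)·tanφ'] / Σ W_i sinα_i, with Δl_i = b_i / cosα_i.
Slice 1: Δl = 2.9/cos0.4° = 2.900 m; N'_1 = 68·cos0.4° = 68.0; c'Δl = 49.01; W sinα = 0.5
Slice 2: Δl = 2.2/cos18.6° = 2.321 m; N'_2 = 102·cos18.6° = 96.7; c'Δl = 39.23; W sinα = 32.5
Slice 3: Δl = 1.3/cos32.2° = 1.536 m; N'_3 = 41·cos32.2° = 34.7; c'Δl = 25.96; W sinα = 21.8
Slice 4: Δl = 1.4/cos44.2° = 1.953 m; N'_4 = 19·cos44.2° = 13.6; c'Δl = 33.00; W sinα = 13.2
Σc'Δl = 147.2 kN/m; ΣN' = 213.0 kN/m; ΣW sinα = 68.1 kN/m
Resisting = 147.2 + 213.0·tan24.4° = 147.2 + 96.6 = 243.8 kN/m
FS = 243.8 / 68.1 = 3.580

FS = 3.58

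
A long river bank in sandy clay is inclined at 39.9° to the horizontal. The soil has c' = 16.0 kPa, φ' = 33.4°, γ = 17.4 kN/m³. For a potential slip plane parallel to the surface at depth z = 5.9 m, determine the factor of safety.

For an infinite slope with a slip plane parallel to the surface (no pore pressure): FS = [c' + γz cos²β tanφ'] / [γz sinβ cosβ].
γz = 17.4·5.9 = 102.66 kN/m²
Numerator = 16.0 + 102.66·cos²39.9°·tan33.4° = 16.0 + 102.66·0.5885·0.6594 = 55.839 kPa
Denominator = 102.66·sin39.9°·cos39.9° = 102.66·0.6414·0.7672 = 50.519 kPa
FS = 55.839 / 50.519 = 1.105

FS = 1.11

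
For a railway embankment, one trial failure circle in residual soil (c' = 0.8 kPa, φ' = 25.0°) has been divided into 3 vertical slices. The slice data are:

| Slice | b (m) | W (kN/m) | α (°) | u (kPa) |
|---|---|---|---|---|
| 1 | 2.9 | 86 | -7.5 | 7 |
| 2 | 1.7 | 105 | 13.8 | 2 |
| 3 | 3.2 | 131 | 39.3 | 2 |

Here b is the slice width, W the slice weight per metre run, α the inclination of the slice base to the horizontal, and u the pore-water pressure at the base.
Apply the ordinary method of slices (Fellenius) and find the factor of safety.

FS = 1.31

Ordinary method of slices: FS = Σ[c'·Δl_i + (W_i cosα_i − u_i·Δl_i)·tanφ'] / Σ W_i sinα_i, with Δl_i = b_i / cosα_i.
Slice 1: Δl = 2.9/cos(-7.5°) = 2.925 m; N'_1 = 86·cos(-7.5°) − 7·2.925 = 64.8; c'Δl = 2.34; W sinα = -11.2
Slice 2: Δl = 1.7/cos13.8° = 1.751 m; N'_2 = 105·cos13.8° − 2·1.751 = 98.5; c'Δl = 1.40; W sinα = 25.0
Slice 3: Δl = 3.2/cos39.3° = 4.135 m; N'_3 = 131·cos39.3° − 2·4.135 = 93.1; c'Δl = 3.31; W sinα = 83.0
Σc'Δl = 7.0 kN/m; ΣN' = 256.4 kN/m; ΣW sinα = 96.8 kN/m
Resisting = 7.0 + 256.4·tan25.0° = 7.0 + 119.5 = 126.6 kN/m
FS = 126.6 / 96.8 = 1.308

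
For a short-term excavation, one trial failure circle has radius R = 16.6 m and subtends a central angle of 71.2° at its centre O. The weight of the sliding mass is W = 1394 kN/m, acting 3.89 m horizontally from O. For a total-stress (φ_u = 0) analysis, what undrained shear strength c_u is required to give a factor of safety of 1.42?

FS = c_u·L_a·R / (W·d), so c_u = FS·W·d / (L_a·R).
Arc length L_a = R·θ = 16.6·(71.2°·π/180) = 16.6·1.2427 = 20.63 m
c_u = 1.42·1394·3.89 / (20.63·16.6) = 7700.2 / 342.43 = 22.49 kPa

c_u = 22.5 kPa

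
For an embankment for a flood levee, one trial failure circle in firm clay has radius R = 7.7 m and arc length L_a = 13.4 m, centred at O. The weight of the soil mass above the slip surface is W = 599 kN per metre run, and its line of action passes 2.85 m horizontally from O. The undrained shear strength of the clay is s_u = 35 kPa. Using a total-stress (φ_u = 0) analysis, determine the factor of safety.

Taking moments about the centre O, the resisting moment is provided by the undrained shear strength acting along the arc:
M_R = s_u·L_a·R = 35·13.40·7.7 = 3611.3 kN·m/m
M_D = W·d = 599·2.85 = 1707.2 kN·m/m
FS = M_R / M_D = 3611.3 / 1707.2 = 2.115

FS = 2.12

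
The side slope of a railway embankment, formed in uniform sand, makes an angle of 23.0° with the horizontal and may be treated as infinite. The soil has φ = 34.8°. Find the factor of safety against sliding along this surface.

FS = 1.64

For a dry cohesionless infinite slope the factor of safety is FS = tanφ / tanβ.
FS = tan34.8° / tan23.0° = 0.6950 / 0.4245 = 1.637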